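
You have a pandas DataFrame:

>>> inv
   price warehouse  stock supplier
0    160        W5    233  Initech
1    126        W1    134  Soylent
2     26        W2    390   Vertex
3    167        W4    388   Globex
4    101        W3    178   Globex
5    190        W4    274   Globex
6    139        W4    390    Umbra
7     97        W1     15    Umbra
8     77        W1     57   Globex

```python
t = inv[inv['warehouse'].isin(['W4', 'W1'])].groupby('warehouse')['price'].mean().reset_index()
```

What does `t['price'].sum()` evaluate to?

filter rows where warehouse in ['W4', 'W1']:
   price warehouse  stock supplier
1    126        W1    134  Soylent
3    167        W4    388   Globex
5    190        W4    274   Globex
6    139        W4    390    Umbra
7     97        W1     15    Umbra
8     77        W1     57   Globex
group by warehouse, mean of price:
warehouse
W1    100.000000
W4    165.333333
Name: price, dtype: float64
reset_index():
  warehouse       price
0        W1  100.000000
1        W4  165.333333
Finally, sum of column 'price' = 265.333333333.

265.333333333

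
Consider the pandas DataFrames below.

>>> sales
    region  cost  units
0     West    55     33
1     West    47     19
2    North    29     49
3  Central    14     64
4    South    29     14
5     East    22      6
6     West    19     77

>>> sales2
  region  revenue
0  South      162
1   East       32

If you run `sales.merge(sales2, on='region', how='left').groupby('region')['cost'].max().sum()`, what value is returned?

149

merge on 'region' (how='left') → 7 rows:
    region  cost  units  revenue
0     West    55     33      NaN
1     West    47     19      NaN
2    North    29     49      NaN
3  Central    14     64      NaN
4    South    29     14    162.0
5     East    22      6     32.0
6     West    19     77      NaN
group by region, max of cost:
region
Central    14
East       22
North      29
South      29
West       55
Name: cost, dtype: int64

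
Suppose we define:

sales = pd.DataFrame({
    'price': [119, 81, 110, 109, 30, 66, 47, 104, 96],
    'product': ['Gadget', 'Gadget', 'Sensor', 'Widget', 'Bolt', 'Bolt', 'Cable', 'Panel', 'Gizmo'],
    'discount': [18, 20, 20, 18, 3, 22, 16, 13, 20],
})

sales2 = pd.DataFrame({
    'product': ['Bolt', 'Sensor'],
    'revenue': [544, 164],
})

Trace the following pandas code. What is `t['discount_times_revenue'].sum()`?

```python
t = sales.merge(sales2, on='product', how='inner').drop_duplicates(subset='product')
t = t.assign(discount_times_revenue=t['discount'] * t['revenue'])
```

4912

merge on 'product' (how='inner') → 3 rows:
   price product  discount  revenue
0    110  Sensor        20      164
1     30    Bolt         3      544
2     66    Bolt        22      544
drop duplicate product (keep=first):
   price product  discount  revenue
0    110  Sensor        20      164
1     30    Bolt         3      544
add column discount_times_revenue = t['discount'] * t['revenue']:
   price product  discount  revenue  discount_times_revenue
0    110  Sensor        20      164                    3280
1     30    Bolt         3      544                    1632
sum of column 'discount_times_revenue' → 4912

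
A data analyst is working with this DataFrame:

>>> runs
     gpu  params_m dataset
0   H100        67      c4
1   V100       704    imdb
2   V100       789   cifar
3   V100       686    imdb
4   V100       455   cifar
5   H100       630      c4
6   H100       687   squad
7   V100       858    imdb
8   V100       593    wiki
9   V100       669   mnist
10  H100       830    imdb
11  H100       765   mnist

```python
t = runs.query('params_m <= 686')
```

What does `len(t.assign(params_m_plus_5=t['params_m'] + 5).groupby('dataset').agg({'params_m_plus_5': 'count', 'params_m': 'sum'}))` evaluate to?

5

filter rows where params_m <= 686:
    gpu  params_m dataset
0  H100        67      c4
3  V100       686    imdb
4  V100       455   cifar
5  H100       630      c4
8  V100       593    wiki
9  V100       669   mnist
add column params_m_plus_5 = t['params_m'] + 5:
    gpu  params_m dataset  params_m_plus_5
0  H100        67      c4               72
3  V100       686    imdb              691
4  V100       455   cifar              460
5  H100       630      c4              635
8  V100       593    wiki              598
9  V100       669   mnist              674
group by dataset: count(params_m_plus_5), sum(params_m):
         params_m_plus_5  params_m
dataset                           
c4                     2       697
cifar                  1       455
imdb                   1       686
mnist                  1       669
wiki                   1       593
Finally, number of rows = 5.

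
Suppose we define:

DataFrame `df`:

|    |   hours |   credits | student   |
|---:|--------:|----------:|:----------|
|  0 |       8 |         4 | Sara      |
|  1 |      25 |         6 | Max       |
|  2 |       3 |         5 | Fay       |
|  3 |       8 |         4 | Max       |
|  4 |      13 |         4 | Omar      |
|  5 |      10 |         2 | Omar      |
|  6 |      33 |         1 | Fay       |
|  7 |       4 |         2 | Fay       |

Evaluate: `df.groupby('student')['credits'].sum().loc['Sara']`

group by student, sum of credits:
student
Fay      8
Max     10
Omar     6
Sara     4
Name: credits, dtype: int64
Then the value at index 'Sara': 4

4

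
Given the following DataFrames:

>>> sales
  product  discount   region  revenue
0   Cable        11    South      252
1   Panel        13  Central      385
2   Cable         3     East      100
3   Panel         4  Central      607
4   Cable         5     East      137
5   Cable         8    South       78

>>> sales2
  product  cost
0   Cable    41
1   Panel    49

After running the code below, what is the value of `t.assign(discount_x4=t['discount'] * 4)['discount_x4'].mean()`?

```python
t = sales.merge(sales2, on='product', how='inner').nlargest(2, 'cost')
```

merge on 'product' (how='inner') → 6 rows:
  product  discount   region  revenue  cost
0   Cable        11    South      252    41
1   Panel        13  Central      385    49
2   Cable         3     East      100    41
3   Panel         4  Central      607    49
4   Cable         5     East      137    41
5   Cable         8    South       78    41
take 2 rows with largest cost:
  product  discount   region  revenue  cost
1   Panel        13  Central      385    49
3   Panel         4  Central      607    49
add column discount_x4 = t['discount'] * 4:
  product  discount   region  revenue  cost  discount_x4
1   Panel        13  Central      385    49           52
3   Panel         4  Central      607    49           16
Hence 34.0.

34.0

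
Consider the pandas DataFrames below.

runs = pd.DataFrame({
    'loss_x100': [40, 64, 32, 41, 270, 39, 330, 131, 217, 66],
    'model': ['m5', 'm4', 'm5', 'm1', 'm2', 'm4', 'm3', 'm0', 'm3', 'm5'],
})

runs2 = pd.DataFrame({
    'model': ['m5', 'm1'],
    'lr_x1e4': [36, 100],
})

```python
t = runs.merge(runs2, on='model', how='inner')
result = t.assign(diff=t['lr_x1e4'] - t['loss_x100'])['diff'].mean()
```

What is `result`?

7.25

merge on 'model' (how='inner') → 4 rows:
   loss_x100 model  lr_x1e4
0         40    m5       36
1         32    m5       36
2         41    m1      100
3         66    m5       36
add column diff = t['lr_x1e4'] - t['loss_x100']:
   loss_x100 model  lr_x1e4  diff
0         40    m5       36    -4
1         32    m5       36     4
2         41    m1      100    59
3         66    m5       36   -30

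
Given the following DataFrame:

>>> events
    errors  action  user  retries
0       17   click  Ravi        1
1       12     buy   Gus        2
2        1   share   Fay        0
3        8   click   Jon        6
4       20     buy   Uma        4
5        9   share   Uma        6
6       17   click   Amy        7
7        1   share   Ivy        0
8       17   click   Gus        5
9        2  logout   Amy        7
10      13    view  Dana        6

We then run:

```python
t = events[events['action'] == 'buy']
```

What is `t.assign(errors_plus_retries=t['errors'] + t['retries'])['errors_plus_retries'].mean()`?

19.0

filter rows where action == 'buy':
   errors action user  retries
1      12    buy  Gus        2
4      20    buy  Uma        4
add column errors_plus_retries = t['errors'] + t['retries']:
   errors action user  retries  errors_plus_retries
1      12    buy  Gus        2                   14
4      20    buy  Uma        4                   24
The mean of column 'errors_plus_retries' is 19.0.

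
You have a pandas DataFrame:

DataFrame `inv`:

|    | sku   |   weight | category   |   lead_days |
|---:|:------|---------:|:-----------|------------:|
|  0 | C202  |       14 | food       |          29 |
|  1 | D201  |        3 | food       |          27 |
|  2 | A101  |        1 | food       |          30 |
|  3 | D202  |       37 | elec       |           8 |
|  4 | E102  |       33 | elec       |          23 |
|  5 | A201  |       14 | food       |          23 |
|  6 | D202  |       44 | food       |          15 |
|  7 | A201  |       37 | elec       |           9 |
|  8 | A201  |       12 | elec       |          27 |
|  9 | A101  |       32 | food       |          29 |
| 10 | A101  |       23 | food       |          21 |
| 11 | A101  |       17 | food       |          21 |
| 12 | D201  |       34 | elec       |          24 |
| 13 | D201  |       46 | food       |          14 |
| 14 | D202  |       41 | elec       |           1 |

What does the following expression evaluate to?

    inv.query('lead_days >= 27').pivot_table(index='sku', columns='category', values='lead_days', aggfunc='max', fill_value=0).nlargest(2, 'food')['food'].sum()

filter rows where lead_days >= 27:
    sku  weight category  lead_days
0  C202      14     food         29
1  D201       3     food         27
2  A101       1     food         30
8  A201      12     elec         27
9  A101      32     food         29
pivot: rows=sku, cols=category, max(lead_days):
category  elec  food
sku                 
A101         0    30
A201        27     0
C202         0    29
D201         0    27
take 2 rows with largest food:
category  elec  food
sku                 
A101         0    30
C202         0    29

59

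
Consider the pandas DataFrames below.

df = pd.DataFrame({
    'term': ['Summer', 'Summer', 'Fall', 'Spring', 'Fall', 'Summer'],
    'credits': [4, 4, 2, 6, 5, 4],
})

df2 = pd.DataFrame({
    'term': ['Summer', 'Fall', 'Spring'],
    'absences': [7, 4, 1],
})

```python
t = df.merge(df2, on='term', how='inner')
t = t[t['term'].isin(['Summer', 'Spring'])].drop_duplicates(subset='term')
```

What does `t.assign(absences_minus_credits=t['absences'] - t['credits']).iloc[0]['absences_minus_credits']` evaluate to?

merge on 'term' (how='inner') → 6 rows:
     term  credits  absences
0  Summer        4         7
1  Summer        4         7
2    Fall        2         4
3  Spring        6         1
4    Fall        5         4
5  Summer        4         7
filter rows where term in ['Summer', 'Spring']:
     term  credits  absences
0  Summer        4         7
1  Summer        4         7
3  Spring        6         1
5  Summer        4         7
drop duplicate term (keep=first):
     term  credits  absences
0  Summer        4         7
3  Spring        6         1
add column absences_minus_credits = t['absences'] - t['credits']:
     term  credits  absences  absences_minus_credits
0  Summer        4         7                       3
3  Spring        6         1                      -5
Finally, value at position 0, column 'absences_minus_credits' = 3.

3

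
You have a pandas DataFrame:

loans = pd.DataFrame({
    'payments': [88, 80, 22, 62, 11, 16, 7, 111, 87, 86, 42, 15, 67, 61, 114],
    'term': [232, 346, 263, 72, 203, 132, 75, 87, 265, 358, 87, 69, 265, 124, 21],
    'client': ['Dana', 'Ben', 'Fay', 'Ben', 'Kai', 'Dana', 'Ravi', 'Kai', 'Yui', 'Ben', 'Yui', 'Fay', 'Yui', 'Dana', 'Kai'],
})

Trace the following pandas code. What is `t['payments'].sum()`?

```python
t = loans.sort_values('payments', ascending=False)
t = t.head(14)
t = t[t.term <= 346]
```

sort by payments descending:
    payments  term client
14       114    21    Kai
7        111    87    Kai
0         88   232   Dana
8         87   265    Yui
9         86   358    Ben
1         80   346    Ben
12        67   265    Yui
3         62    72    Ben
13        61   124   Dana
10        42    87    Yui
2         22   263    Fay
5         16   132   Dana
11        15    69    Fay
4         11   203    Kai
6          7    75   Ravi
take first 14 rows:
    payments  term client
14       114    21    Kai
7        111    87    Kai
0         88   232   Dana
8         87   265    Yui
9         86   358    Ben
1         80   346    Ben
12        67   265    Yui
3         62    72    Ben
13        61   124   Dana
10        42    87    Yui
2         22   263    Fay
5         16   132   Dana
11        15    69    Fay
4         11   203    Kai
filter rows where term <= 346:
    payments  term client
14       114    21    Kai
7        111    87    Kai
0         88   232   Dana
8         87   265    Yui
1         80   346    Ben
12        67   265    Yui
3         62    72    Ben
13        61   124   Dana
10        42    87    Yui
2         22   263    Fay
5         16   132   Dana
11        15    69    Fay
4         11   203    Kai
Reading off the sum of column 'payments', we get 776.

776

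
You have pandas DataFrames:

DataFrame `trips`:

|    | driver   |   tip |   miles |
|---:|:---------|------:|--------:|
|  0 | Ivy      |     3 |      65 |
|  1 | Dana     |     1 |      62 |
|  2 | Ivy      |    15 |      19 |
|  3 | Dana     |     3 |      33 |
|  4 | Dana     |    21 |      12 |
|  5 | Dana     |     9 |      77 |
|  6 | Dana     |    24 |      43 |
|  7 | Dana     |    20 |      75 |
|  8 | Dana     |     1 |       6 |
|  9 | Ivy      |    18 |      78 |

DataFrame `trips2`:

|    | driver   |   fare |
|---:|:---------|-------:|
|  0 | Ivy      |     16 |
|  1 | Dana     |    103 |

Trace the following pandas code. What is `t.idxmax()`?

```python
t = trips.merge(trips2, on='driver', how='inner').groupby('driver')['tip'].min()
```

Ivy

merge on 'driver' (how='inner') → 10 rows:
  driver  tip  miles  fare
0    Ivy    3     65    16
1   Dana    1     62   103
2    Ivy   15     19    16
3   Dana    3     33   103
4   Dana   21     12   103
5   Dana    9     77   103
6   Dana   24     43   103
7   Dana   20     75   103
8   Dana    1      6   103
9    Ivy   18     78    16
group by driver, min of tip:
driver
Dana    1
Ivy     3
Name: tip, dtype: int64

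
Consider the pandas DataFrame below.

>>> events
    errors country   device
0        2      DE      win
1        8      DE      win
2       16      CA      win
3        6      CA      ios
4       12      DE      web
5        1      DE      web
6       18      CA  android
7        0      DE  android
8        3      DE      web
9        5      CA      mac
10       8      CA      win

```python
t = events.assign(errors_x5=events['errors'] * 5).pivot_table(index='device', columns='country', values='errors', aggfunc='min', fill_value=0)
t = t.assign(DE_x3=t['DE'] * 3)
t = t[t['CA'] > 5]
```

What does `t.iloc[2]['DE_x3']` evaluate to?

6

add column errors_x5 = events['errors'] * 5:
    errors country   device  errors_x5
0        2      DE      win         10
1        8      DE      win         40
2       16      CA      win         80
3        6      CA      ios         30
4       12      DE      web         60
5        1      DE      web          5
6       18      CA  android         90
7        0      DE  android          0
8        3      DE      web         15
9        5      CA      mac         25
10       8      CA      win         40
pivot: rows=device, cols=country, min(errors):
country  CA  DE
device         
android  18   0
ios       6   0
mac       5   0
web       0   1
win       8   2
add column DE_x3 = t['DE'] * 3:
country  CA  DE  DE_x3
device                
android  18   0      0
ios       6   0      0
mac       5   0      0
web       0   1      3
win       8   2      6
filter rows where CA > 5:
country  CA  DE  DE_x3
device                
android  18   0      0
ios       6   0      0
win       8   2      6
Taking the value at position 2, column 'DE_x3' gives 6.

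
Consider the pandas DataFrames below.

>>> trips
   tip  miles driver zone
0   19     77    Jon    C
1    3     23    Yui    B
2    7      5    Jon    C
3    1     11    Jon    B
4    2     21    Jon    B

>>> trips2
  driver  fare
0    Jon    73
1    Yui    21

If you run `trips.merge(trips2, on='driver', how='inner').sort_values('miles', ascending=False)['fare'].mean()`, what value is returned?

62.6

merge on 'driver' (how='inner') → 5 rows:
   tip  miles driver zone  fare
0   19     77    Jon    C    73
1    3     23    Yui    B    21
2    7      5    Jon    C    73
3    1     11    Jon    B    73
4    2     21    Jon    B    73
sort by miles descending:
   tip  miles driver zone  fare
0   19     77    Jon    C    73
1    3     23    Yui    B    21
4    2     21    Jon    B    73
3    1     11    Jon    B    73
2    7      5    Jon    C    73
Then the mean of column 'fare': 62.6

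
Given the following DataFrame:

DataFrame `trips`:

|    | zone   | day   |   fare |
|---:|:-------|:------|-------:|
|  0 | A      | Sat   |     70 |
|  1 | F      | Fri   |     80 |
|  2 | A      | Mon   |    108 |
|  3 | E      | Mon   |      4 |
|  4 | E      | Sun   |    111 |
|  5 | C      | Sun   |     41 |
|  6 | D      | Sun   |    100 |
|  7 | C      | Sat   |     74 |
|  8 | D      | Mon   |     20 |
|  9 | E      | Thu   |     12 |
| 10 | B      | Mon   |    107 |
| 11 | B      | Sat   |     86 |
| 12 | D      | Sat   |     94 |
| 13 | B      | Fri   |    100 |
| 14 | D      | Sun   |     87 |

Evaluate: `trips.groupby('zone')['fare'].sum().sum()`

1094

group by zone, sum of fare:
zone
A    178
B    293
C    115
D    301
E    127
F     80
Name: fare, dtype: int64
Reading off the sum of the resulting series, we get 1094.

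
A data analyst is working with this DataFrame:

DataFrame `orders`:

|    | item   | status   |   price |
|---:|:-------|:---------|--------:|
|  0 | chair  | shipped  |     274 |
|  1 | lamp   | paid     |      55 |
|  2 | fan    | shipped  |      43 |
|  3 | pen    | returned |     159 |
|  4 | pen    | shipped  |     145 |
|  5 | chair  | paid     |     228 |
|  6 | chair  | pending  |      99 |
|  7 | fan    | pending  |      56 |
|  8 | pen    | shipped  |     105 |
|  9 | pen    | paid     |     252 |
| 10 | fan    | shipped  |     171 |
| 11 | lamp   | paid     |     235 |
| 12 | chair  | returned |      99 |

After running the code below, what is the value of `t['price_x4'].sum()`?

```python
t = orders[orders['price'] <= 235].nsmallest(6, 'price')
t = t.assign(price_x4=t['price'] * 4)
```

1828

filter rows where price <= 235:
     item    status  price
1    lamp      paid     55
2     fan   shipped     43
3     pen  returned    159
4     pen   shipped    145
5   chair      paid    228
6   chair   pending     99
7     fan   pending     56
8     pen   shipped    105
10    fan   shipped    171
11   lamp      paid    235
12  chair  returned     99
take 6 rows with smallest price:
     item    status  price
2     fan   shipped     43
1    lamp      paid     55
7     fan   pending     56
6   chair   pending     99
12  chair  returned     99
8     pen   shipped    105
add column price_x4 = t['price'] * 4:
     item    status  price  price_x4
2     fan   shipped     43       172
1    lamp      paid     55       220
7     fan   pending     56       224
6   chair   pending     99       396
12  chair  returned     99       396
8     pen   shipped    105       420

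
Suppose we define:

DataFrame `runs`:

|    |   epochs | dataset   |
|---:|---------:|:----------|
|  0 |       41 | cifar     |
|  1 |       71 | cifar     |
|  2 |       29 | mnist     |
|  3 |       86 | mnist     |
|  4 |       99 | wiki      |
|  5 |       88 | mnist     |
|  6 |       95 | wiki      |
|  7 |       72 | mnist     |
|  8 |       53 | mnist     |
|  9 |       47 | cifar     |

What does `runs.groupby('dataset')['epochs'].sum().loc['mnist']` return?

group by dataset, sum of epochs:
dataset
cifar    159
mnist    328
wiki     194
Name: epochs, dtype: int64
The value at index 'mnist' is 328.

328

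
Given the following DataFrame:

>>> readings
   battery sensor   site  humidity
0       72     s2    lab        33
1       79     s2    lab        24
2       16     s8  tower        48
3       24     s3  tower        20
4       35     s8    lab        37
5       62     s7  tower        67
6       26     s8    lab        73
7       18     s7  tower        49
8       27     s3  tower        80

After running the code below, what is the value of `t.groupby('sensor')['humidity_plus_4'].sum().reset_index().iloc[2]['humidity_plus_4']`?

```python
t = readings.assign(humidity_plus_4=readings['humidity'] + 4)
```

124

add column humidity_plus_4 = readings['humidity'] + 4:
   battery sensor   site  humidity  humidity_plus_4
0       72     s2    lab        33               37
1       79     s2    lab        24               28
2       16     s8  tower        48               52
3       24     s3  tower        20               24
4       35     s8    lab        37               41
5       62     s7  tower        67               71
6       26     s8    lab        73               77
7       18     s7  tower        49               53
8       27     s3  tower        80               84
group by sensor, sum of humidity_plus_4:
sensor
s2     65
s3    108
s7    124
s8    170
Name: humidity_plus_4, dtype: int64
reset_index():
  sensor  humidity_plus_4
0     s2               65
1     s3              108
2     s7              124
3     s8              170
So iloc[2]['humidity_plus_4'] = 124.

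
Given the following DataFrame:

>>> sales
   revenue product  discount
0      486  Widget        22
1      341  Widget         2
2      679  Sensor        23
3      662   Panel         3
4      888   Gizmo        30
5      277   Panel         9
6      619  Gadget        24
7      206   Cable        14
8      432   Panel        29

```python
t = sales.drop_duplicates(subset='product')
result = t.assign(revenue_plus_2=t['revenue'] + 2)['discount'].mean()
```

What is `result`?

drop duplicate product (keep=first):
   revenue product  discount
0      486  Widget        22
2      679  Sensor        23
3      662   Panel         3
4      888   Gizmo        30
6      619  Gadget        24
7      206   Cable        14
add column revenue_plus_2 = t['revenue'] + 2:
   revenue product  discount  revenue_plus_2
0      486  Widget        22             488
2      679  Sensor        23             681
3      662   Panel         3             664
4      888   Gizmo        30             890
6      619  Gadget        24             621
7      206   Cable        14             208
Then the mean of column 'discount': 19.3333333333

19.3333333333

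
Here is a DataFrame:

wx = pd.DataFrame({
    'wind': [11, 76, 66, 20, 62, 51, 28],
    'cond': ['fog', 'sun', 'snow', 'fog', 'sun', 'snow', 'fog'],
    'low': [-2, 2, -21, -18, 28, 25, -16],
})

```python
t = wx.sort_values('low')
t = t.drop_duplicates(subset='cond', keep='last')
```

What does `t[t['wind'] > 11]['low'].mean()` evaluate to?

sort by low:
   wind  cond  low
2    66  snow  -21
3    20   fog  -18
6    28   fog  -16
0    11   fog   -2
1    76   sun    2
5    51  snow   25
4    62   sun   28
drop duplicate cond (keep=last):
   wind  cond  low
0    11   fog   -2
5    51  snow   25
4    62   sun   28
filter rows where wind > 11:
   wind  cond  low
5    51  snow   25
4    62   sun   28

26.5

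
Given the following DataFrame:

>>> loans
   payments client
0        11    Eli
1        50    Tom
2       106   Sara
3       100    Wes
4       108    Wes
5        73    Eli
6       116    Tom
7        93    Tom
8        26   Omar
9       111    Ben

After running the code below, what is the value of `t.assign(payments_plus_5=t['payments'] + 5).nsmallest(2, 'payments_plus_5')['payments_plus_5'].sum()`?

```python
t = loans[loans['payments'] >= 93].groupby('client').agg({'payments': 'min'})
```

filter rows where payments >= 93:
   payments client
2       106   Sara
3       100    Wes
4       108    Wes
6       116    Tom
7        93    Tom
9       111    Ben
group by client, min of payments:
        payments
client          
Ben          111
Sara         106
Tom           93
Wes          100
add column payments_plus_5 = t['payments'] + 5:
        payments  payments_plus_5
client                           
Ben          111              116
Sara         106              111
Tom           93               98
Wes          100              105
take 2 rows with smallest payments_plus_5:
        payments  payments_plus_5
client                           
Tom           93               98
Wes          100              105

203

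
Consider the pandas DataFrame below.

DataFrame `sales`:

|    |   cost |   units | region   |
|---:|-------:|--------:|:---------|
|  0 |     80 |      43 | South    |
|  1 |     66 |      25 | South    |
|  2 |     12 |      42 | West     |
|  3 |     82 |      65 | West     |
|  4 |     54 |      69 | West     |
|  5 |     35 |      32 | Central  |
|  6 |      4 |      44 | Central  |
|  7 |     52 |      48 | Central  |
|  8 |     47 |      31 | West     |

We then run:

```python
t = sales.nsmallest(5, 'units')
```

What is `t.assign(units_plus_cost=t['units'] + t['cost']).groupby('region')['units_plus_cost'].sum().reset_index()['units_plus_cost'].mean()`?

take 5 rows with smallest units:
   cost  units   region
1    66     25    South
8    47     31     West
5    35     32  Central
2    12     42     West
0    80     43    South
add column units_plus_cost = t['units'] + t['cost']:
   cost  units   region  units_plus_cost
1    66     25    South               91
8    47     31     West               78
5    35     32  Central               67
2    12     42     West               54
0    80     43    South              123
group by region, sum of units_plus_cost:
region
Central     67
South      214
West       132
Name: units_plus_cost, dtype: int64
reset_index():
    region  units_plus_cost
0  Central               67
1    South              214
2     West              132
Hence 137.666666667.

137.666666667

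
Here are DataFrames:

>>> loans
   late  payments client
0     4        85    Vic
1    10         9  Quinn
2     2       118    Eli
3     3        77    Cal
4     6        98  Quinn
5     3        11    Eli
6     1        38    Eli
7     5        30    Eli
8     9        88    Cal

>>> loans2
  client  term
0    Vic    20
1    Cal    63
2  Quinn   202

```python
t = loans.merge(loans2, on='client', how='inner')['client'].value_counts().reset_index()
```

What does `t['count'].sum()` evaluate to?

merge on 'client' (how='inner') → 5 rows:
   late  payments client  term
0     4        85    Vic    20
1    10         9  Quinn   202
2     3        77    Cal    63
3     6        98  Quinn   202
4     9        88    Cal    63
value_counts of client:
client
Quinn    2
Cal      2
Vic      1
Name: count, dtype: int64
reset_index():
  client  count
0  Quinn      2
1    Cal      2
2    Vic      1
Finally, sum of column 'count' = 5.

5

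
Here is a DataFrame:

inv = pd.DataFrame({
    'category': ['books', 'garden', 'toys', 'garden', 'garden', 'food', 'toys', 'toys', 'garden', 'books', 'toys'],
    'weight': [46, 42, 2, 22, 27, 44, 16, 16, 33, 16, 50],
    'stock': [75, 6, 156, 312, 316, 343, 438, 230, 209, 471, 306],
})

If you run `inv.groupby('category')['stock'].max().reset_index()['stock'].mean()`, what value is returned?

group by category, max of stock:
category
books     471
food      343
garden    316
toys      438
Name: stock, dtype: int64
reset_index():
  category  stock
0    books    471
1     food    343
2   garden    316
3     toys    438
Finally, mean of column 'stock' = 392.0.

392.0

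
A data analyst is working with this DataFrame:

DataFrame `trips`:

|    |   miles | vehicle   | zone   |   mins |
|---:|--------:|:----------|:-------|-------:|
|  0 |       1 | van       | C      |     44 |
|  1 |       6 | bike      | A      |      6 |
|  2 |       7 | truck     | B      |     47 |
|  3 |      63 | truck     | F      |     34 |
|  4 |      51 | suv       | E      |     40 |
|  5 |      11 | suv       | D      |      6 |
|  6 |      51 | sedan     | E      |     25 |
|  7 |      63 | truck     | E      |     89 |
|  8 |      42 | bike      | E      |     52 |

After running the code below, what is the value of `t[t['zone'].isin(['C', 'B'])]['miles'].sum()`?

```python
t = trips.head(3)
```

take first 3 rows:
   miles vehicle zone  mins
0      1     van    C    44
1      6    bike    A     6
2      7   truck    B    47
filter rows where zone in ['C', 'B']:
   miles vehicle zone  mins
0      1     van    C    44
2      7   truck    B    47
Taking the sum of column 'miles' gives 8.

8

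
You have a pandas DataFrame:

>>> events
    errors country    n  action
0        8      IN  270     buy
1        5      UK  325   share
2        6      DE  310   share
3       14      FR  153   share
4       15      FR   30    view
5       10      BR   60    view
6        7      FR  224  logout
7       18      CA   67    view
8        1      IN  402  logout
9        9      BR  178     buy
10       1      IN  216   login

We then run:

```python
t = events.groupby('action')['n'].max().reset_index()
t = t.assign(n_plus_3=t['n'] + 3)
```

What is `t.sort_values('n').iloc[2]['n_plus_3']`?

group by action, max of n:
action
buy       270
login     216
logout    402
share     325
view       67
Name: n, dtype: int64
reset_index():
   action    n
0     buy  270
1   login  216
2  logout  402
3   share  325
4    view   67
add column n_plus_3 = t['n'] + 3:
   action    n  n_plus_3
0     buy  270       273
1   login  216       219
2  logout  402       405
3   share  325       328
4    view   67        70
sort by n:
   action    n  n_plus_3
4    view   67        70
1   login  216       219
0     buy  270       273
3   share  325       328
2  logout  402       405

273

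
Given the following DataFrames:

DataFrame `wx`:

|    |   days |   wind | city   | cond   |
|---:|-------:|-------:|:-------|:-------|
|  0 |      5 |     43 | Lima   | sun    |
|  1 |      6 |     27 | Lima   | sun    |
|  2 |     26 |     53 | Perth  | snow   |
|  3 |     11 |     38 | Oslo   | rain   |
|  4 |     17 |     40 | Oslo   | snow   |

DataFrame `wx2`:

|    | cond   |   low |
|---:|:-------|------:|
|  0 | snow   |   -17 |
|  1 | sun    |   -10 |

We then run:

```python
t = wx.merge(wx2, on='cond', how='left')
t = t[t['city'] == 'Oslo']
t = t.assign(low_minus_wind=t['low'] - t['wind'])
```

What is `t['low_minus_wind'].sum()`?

-57.0

merge on 'cond' (how='left') → 5 rows:
   days  wind   city  cond   low
0     5    43   Lima   sun -10.0
1     6    27   Lima   sun -10.0
2    26    53  Perth  snow -17.0
3    11    38   Oslo  rain   NaN
4    17    40   Oslo  snow -17.0
filter rows where city == 'Oslo':
   days  wind  city  cond   low
3    11    38  Oslo  rain   NaN
4    17    40  Oslo  snow -17.0
add column low_minus_wind = t['low'] - t['wind']:
   days  wind  city  cond   low  low_minus_wind
3    11    38  Oslo  rain   NaN             NaN
4    17    40  Oslo  snow -17.0           -57.0
The sum of column 'low_minus_wind' is -57.0.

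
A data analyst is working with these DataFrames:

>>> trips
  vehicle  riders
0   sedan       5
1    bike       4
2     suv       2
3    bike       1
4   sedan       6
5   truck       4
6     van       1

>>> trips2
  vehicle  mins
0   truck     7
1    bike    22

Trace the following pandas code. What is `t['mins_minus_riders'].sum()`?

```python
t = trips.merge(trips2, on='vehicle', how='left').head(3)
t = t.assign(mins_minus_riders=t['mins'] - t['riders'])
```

18.0

merge on 'vehicle' (how='left') → 7 rows:
  vehicle  riders  mins
0   sedan       5   NaN
1    bike       4  22.0
2     suv       2   NaN
3    bike       1  22.0
4   sedan       6   NaN
5   truck       4   7.0
6     van       1   NaN
take first 3 rows:
  vehicle  riders  mins
0   sedan       5   NaN
1    bike       4  22.0
2     suv       2   NaN
add column mins_minus_riders = t['mins'] - t['riders']:
  vehicle  riders  mins  mins_minus_riders
0   sedan       5   NaN                NaN
1    bike       4  22.0               18.0
2     suv       2   NaN                NaN
Then the sum of column 'mins_minus_riders': 18.0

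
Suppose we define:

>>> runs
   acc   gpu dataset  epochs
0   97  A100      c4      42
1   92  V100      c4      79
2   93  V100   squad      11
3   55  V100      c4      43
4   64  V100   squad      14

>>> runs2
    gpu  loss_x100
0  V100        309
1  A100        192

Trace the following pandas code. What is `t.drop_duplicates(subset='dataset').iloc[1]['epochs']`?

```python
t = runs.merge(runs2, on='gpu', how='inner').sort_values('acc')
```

14

merge on 'gpu' (how='inner') → 5 rows:
   acc   gpu dataset  epochs  loss_x100
0   97  A100      c4      42        192
1   92  V100      c4      79        309
2   93  V100   squad      11        309
3   55  V100      c4      43        309
4   64  V100   squad      14        309
sort by acc:
   acc   gpu dataset  epochs  loss_x100
3   55  V100      c4      43        309
4   64  V100   squad      14        309
1   92  V100      c4      79        309
2   93  V100   squad      11        309
0   97  A100      c4      42        192
drop duplicate dataset (keep=first):
   acc   gpu dataset  epochs  loss_x100
3   55  V100      c4      43        309
4   64  V100   squad      14        309
Hence 14.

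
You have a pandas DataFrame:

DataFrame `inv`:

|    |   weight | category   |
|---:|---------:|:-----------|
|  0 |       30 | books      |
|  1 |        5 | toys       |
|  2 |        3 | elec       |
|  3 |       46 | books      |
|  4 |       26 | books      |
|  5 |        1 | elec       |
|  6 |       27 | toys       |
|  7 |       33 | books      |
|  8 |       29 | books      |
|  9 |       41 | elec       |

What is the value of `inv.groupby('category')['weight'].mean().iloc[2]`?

group by category, mean of weight:
category
books    32.8
elec     15.0
toys     16.0
Name: weight, dtype: float64
Hence 16.0.

16.0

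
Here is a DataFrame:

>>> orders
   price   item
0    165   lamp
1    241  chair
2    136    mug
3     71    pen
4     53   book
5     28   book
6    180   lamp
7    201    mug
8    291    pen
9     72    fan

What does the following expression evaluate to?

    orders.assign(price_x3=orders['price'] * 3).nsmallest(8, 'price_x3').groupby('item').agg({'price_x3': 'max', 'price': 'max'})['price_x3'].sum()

1731

add column price_x3 = orders['price'] * 3:
   price   item  price_x3
0    165   lamp       495
1    241  chair       723
2    136    mug       408
3     71    pen       213
4     53   book       159
5     28   book        84
6    180   lamp       540
7    201    mug       603
8    291    pen       873
9     72    fan       216
take 8 rows with smallest price_x3:
   price  item  price_x3
5     28  book        84
4     53  book       159
3     71   pen       213
9     72   fan       216
2    136   mug       408
0    165  lamp       495
6    180  lamp       540
7    201   mug       603
group by item: max(price_x3), max(price):
      price_x3  price
item                 
book       159     53
fan        216     72
lamp       540    180
mug        603    201
pen        213     71
The sum of column 'price_x3' is 1731.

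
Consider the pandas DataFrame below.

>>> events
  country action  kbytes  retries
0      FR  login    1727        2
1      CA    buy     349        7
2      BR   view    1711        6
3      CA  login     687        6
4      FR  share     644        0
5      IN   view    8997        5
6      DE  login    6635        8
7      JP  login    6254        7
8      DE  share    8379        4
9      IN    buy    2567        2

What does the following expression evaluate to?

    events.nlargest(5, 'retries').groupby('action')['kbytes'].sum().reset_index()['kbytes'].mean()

take 5 rows with largest retries:
  country action  kbytes  retries
6      DE  login    6635        8
1      CA    buy     349        7
7      JP  login    6254        7
2      BR   view    1711        6
3      CA  login     687        6
group by action, sum of kbytes:
action
buy        349
login    13576
view      1711
Name: kbytes, dtype: int64
reset_index():
  action  kbytes
0    buy     349
1  login   13576
2   view    1711
mean of column 'kbytes' → 5212.0

5212.0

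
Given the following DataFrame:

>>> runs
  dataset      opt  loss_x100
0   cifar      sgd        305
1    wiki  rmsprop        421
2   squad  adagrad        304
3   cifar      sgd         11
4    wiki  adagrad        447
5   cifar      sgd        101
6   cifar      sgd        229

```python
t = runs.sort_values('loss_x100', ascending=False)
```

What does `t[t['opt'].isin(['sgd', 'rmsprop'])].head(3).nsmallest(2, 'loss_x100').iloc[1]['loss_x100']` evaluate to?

sort by loss_x100 descending:
  dataset      opt  loss_x100
4    wiki  adagrad        447
1    wiki  rmsprop        421
0   cifar      sgd        305
2   squad  adagrad        304
6   cifar      sgd        229
5   cifar      sgd        101
3   cifar      sgd         11
filter rows where opt in ['sgd', 'rmsprop']:
  dataset      opt  loss_x100
1    wiki  rmsprop        421
0   cifar      sgd        305
6   cifar      sgd        229
5   cifar      sgd        101
3   cifar      sgd         11
take first 3 rows:
  dataset      opt  loss_x100
1    wiki  rmsprop        421
0   cifar      sgd        305
6   cifar      sgd        229
take 2 rows with smallest loss_x100:
  dataset  opt  loss_x100
6   cifar  sgd        229
0   cifar  sgd        305
The value at position 1, column 'loss_x100' is 305.

305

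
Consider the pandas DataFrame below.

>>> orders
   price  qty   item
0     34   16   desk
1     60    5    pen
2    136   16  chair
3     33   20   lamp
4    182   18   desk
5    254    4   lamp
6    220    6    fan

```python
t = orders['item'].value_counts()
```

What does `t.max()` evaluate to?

2

value_counts of item:
item
desk     2
lamp     2
pen      1
chair    1
fan      1
Name: count, dtype: int64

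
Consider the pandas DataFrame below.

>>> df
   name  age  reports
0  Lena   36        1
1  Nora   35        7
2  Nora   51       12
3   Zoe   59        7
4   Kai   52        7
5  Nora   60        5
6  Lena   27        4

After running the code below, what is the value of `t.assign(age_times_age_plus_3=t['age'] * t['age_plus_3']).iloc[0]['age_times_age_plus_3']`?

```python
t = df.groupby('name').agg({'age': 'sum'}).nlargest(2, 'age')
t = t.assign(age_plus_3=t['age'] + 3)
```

21754

group by name, sum of age:
      age
name     
Kai    52
Lena   63
Nora  146
Zoe    59
take 2 rows with largest age:
      age
name     
Nora  146
Lena   63
add column age_plus_3 = t['age'] + 3:
      age  age_plus_3
name                 
Nora  146         149
Lena   63          66
add column age_times_age_plus_3 = t['age'] * t['age_plus_3']:
      age  age_plus_3  age_times_age_plus_3
name                                       
Nora  146         149                 21754
Lena   63          66                  4158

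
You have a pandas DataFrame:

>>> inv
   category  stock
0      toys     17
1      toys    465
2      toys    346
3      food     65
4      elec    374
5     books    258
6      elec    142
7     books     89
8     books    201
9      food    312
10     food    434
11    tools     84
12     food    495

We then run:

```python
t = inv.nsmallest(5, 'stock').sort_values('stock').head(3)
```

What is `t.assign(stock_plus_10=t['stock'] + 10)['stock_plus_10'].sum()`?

take 5 rows with smallest stock:
   category  stock
0      toys     17
3      food     65
11    tools     84
7     books     89
6      elec    142
sort by stock:
   category  stock
0      toys     17
3      food     65
11    tools     84
7     books     89
6      elec    142
take first 3 rows:
   category  stock
0      toys     17
3      food     65
11    tools     84
add column stock_plus_10 = t['stock'] + 10:
   category  stock  stock_plus_10
0      toys     17             27
3      food     65             75
11    tools     84             94
Finally, sum of column 'stock_plus_10' = 196.

196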